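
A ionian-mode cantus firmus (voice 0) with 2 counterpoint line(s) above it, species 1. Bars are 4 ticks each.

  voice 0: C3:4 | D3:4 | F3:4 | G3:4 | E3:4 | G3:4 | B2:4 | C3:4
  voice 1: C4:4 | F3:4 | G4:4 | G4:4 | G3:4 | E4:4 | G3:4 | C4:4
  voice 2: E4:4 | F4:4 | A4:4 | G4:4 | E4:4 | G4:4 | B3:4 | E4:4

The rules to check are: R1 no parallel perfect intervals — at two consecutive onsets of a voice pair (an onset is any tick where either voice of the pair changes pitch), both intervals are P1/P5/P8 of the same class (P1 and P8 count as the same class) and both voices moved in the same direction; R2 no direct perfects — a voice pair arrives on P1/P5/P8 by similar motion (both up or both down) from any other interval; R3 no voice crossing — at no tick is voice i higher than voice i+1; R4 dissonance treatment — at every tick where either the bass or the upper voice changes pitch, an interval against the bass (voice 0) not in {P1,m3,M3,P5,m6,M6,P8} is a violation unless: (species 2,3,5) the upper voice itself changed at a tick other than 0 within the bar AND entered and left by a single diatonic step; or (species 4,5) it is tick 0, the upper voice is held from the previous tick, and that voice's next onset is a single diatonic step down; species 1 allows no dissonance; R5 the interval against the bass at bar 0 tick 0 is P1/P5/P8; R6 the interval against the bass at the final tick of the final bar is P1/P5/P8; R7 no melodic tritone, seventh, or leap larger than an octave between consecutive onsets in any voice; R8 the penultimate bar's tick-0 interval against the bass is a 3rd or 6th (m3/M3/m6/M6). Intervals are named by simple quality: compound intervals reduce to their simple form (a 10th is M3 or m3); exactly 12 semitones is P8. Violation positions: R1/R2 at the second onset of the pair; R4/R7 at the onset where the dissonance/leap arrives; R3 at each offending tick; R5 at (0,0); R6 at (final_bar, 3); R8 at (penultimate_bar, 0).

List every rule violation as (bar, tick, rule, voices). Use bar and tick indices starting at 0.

bar 0: v0=C3 v1=C4 v2=E4 downbeat M3
bar 1: v0=D3 v1=F3 v2=F4 downbeat m3
bar 2: v0=F3 v1=G4 v2=A4 downbeat M3
bar 3: v0=G3 v1=G4 v2=G4 downbeat P8
bar 4: v0=E3 v1=G3 v2=E4 downbeat P8
bar 5: v0=G3 v1=E4 v2=G4 downbeat P8
bar 6: v0=B2 v1=G3 v2=B3 downbeat P8
bar 7: v0=C3 v1=C4 v2=E4 downbeat M3
  -> R5 @ bar 0 tick 0 v(0, 2): opens on M3
  -> R4 @ bar 2 tick 0 v(0, 1): F3/G4 M2 untreated
  -> R7 @ bar 2 tick 0 v(1,): F3->G4 leap 14st
  -> R1 @ bar 4 tick 0 v(0, 2): G3/G4 P8 -> E3/E4 P8 similar
  -> R1 @ bar 5 tick 0 v(0, 2): E3/E4 P8 -> G3/G4 P8 similar
  -> R1 @ bar 6 tick 0 v(0, 2): G3/G4 P8 -> B2/B3 P8 similar
  -> R8 @ bar 6 tick 0 v(0, 2): penult P8 not 3rd/6th
  -> R2 @ bar 7 tick 0 v(0, 1): B2/G3 m6 -> C3/C4 P8 similar
  -> R6 @ bar 7 tick 3 v(0, 2): closes on M3

(0, 0, R5, (0, 2))
(2, 0, R4, (0, 1))
(2, 0, R7, (1,))
(4, 0, R1, (0, 2))
(5, 0, R1, (0, 2))
(6, 0, R1, (0, 2))
(6, 0, R8, (0, 2))
(7, 0, R2, (0, 1))
(7, 3, R6, (0, 2))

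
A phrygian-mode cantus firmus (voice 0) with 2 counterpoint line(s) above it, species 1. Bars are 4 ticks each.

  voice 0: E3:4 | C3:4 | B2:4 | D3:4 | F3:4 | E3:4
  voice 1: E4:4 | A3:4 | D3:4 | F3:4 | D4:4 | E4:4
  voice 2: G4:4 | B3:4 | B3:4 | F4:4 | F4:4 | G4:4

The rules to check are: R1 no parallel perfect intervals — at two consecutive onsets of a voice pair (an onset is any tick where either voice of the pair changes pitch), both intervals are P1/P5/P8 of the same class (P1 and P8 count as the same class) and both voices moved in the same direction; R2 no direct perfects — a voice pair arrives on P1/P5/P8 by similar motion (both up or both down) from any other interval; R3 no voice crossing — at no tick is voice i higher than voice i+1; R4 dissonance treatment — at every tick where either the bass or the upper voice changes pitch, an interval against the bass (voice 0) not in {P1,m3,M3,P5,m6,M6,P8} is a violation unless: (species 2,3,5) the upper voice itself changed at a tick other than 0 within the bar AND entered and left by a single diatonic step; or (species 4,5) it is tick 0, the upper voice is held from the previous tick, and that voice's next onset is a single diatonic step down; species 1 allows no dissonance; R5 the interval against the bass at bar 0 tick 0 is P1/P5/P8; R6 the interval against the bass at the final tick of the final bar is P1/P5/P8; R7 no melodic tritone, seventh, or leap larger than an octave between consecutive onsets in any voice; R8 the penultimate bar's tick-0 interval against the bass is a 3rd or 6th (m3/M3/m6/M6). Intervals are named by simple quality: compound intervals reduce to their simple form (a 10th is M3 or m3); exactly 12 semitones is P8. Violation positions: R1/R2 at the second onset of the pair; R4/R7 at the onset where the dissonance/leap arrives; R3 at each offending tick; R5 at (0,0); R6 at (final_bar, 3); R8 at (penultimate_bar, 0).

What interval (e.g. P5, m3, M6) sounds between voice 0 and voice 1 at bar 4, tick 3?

M6

voice 0=F3 voice 1=D4 -> M6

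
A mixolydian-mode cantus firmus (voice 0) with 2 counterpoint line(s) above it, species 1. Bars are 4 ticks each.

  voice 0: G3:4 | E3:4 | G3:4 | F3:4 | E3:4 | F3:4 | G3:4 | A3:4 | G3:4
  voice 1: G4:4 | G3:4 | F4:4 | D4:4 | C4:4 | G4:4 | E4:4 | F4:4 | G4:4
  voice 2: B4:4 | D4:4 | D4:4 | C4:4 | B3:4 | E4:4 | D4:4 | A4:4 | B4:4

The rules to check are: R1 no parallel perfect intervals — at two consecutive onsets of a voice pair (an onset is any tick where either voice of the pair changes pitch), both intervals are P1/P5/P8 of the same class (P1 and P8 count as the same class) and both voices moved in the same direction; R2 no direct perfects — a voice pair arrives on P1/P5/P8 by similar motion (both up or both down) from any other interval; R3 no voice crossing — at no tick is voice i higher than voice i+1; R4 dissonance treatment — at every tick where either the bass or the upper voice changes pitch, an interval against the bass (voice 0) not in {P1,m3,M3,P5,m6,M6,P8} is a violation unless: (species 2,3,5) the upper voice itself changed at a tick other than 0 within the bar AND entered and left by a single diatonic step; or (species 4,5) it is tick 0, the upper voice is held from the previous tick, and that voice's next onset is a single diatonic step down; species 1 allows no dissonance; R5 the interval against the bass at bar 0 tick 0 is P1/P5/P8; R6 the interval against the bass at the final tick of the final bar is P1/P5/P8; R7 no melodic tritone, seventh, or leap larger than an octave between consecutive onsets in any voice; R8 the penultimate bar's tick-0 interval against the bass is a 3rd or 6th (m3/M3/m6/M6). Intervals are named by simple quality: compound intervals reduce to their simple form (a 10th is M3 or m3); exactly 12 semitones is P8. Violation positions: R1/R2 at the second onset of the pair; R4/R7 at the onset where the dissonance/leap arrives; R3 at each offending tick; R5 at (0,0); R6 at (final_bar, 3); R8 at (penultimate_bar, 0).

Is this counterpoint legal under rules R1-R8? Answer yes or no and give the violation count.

bar 0: v0=G3 v1=G4 v2=B4 (M3)
bar 1: v0=E3 v1=G3 v2=D4 (m7)
bar 2: v0=G3 v1=F4 v2=D4 (P5)
bar 3: v0=F3 v1=D4 v2=C4 (P5)
bar 4: v0=E3 v1=C4 v2=B3 (P5)
bar 5: v0=F3 v1=G4 v2=E4 (M7)
bar 6: v0=G3 v1=E4 v2=D4 (P5)
bar 7: v0=A3 v1=F4 v2=A4 (P8)
bar 8: v0=G3 v1=G4 v2=B4 (M3)
  R5 @ bar0.0: opens on M3
  R2 @ bar1.0: G4/B4 M3 -> G3/D4 P5 similar
  R4 @ bar1.0: E3/D4 m7 untreated
  R3 @ bar2.0: F4 above D4
  R4 @ bar2.0: G3/F4 m7 untreated
  R7 @ bar2.0: G3->F4 leap 10st
  R3 @ bar2.1: F4 above D4
  R3 @ bar2.2: F4 above D4
  R3 @ bar2.3: F4 above D4
  R1 @ bar3.0: G3/D4 P5 -> F3/C4 P5 similar
  R3 @ bar3.0: D4 above C4
  R3 @ bar3.1: D4 above C4
  R3 @ bar3.2: D4 above C4
  R3 @ bar3.3: D4 above C4
  R1 @ bar4.0: F3/C4 P5 -> E3/B3 P5 similar
  R3 @ bar4.0: C4 above B3
  R3 @ bar4.1: C4 above B3
  R3 @ bar4.2: C4 above B3
  R3 @ bar4.3: C4 above B3
  R3 @ bar5.0: G4 above E4
  R4 @ bar5.0: F3/G4 M2 untreated
  R4 @ bar5.0: F3/E4 M7 untreated
  R3 @ bar5.1: G4 above E4
  R3 @ bar5.2: G4 above E4
  R3 @ bar5.3: G4 above E4
  R3 @ bar6.0: E4 above D4
  R3 @ bar6.1: E4 above D4
  R3 @ bar6.2: E4 above D4
  R3 @ bar6.3: E4 above D4
  R2 @ bar7.0: G3/D4 P5 -> A3/A4 P8 similar
  R8 @ bar7.0: penult P8 not 3rd/6th
  R6 @ bar8.3: closes on M3

No (32 violations)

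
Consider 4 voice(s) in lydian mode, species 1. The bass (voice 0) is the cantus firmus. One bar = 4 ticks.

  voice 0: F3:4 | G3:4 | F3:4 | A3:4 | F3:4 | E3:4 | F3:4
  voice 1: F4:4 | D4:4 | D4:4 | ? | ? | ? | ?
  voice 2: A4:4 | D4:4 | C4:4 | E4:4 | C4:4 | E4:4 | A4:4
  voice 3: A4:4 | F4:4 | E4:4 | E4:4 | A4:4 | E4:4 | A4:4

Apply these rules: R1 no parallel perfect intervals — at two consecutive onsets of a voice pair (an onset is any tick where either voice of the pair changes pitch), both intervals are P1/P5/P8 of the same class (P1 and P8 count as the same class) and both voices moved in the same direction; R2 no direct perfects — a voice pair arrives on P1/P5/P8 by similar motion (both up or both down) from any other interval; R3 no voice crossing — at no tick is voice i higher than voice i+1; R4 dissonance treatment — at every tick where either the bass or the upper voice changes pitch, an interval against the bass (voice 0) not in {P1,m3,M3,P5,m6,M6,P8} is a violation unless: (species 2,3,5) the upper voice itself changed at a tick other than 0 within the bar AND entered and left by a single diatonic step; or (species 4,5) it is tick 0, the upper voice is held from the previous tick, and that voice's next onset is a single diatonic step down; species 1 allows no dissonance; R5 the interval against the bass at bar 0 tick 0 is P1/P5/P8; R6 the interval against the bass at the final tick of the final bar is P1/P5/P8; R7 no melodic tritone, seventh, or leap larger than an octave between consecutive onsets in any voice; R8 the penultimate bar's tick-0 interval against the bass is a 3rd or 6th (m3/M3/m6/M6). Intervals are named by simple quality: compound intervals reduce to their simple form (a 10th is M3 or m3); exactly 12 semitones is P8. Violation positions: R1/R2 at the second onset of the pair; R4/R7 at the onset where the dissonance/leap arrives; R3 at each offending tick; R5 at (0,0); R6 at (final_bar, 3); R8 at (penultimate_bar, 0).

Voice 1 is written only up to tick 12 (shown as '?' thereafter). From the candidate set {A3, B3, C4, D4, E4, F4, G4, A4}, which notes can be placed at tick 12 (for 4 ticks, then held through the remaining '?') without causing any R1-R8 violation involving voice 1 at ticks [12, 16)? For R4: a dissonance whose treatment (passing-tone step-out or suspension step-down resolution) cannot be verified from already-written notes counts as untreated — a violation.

{A3, C4}

A3: legal
B3: violates R4
C4: legal
D4: violates R4
E4: violates R2
F4: violates R3
G4: violates R3,R4
A4: violates R2,R3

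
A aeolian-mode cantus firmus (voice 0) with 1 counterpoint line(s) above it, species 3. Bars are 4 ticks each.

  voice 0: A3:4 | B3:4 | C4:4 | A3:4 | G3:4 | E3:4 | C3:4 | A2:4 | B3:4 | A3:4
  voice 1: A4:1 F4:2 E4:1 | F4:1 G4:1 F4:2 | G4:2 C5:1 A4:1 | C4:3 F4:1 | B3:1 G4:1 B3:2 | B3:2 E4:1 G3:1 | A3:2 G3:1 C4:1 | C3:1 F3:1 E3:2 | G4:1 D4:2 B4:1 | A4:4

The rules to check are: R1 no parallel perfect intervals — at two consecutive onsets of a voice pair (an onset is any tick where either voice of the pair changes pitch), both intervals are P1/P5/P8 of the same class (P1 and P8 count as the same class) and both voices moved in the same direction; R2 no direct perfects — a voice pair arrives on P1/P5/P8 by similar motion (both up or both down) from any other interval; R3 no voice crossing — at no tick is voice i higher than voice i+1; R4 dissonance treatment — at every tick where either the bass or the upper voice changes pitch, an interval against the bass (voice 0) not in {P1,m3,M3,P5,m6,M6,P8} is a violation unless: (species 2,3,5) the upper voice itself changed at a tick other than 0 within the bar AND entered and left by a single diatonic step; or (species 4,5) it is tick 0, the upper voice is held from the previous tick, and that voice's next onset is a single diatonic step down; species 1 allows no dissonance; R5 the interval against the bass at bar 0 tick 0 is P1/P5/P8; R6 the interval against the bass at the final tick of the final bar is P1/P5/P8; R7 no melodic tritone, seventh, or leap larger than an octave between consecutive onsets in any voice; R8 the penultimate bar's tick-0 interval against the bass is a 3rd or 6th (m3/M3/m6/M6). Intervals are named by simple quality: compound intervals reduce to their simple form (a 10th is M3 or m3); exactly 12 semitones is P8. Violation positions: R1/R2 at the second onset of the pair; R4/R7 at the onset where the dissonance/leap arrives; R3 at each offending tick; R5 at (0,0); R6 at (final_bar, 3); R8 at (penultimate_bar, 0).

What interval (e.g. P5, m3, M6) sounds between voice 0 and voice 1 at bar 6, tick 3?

voice 0=C3 voice 1=C4 -> P8

P8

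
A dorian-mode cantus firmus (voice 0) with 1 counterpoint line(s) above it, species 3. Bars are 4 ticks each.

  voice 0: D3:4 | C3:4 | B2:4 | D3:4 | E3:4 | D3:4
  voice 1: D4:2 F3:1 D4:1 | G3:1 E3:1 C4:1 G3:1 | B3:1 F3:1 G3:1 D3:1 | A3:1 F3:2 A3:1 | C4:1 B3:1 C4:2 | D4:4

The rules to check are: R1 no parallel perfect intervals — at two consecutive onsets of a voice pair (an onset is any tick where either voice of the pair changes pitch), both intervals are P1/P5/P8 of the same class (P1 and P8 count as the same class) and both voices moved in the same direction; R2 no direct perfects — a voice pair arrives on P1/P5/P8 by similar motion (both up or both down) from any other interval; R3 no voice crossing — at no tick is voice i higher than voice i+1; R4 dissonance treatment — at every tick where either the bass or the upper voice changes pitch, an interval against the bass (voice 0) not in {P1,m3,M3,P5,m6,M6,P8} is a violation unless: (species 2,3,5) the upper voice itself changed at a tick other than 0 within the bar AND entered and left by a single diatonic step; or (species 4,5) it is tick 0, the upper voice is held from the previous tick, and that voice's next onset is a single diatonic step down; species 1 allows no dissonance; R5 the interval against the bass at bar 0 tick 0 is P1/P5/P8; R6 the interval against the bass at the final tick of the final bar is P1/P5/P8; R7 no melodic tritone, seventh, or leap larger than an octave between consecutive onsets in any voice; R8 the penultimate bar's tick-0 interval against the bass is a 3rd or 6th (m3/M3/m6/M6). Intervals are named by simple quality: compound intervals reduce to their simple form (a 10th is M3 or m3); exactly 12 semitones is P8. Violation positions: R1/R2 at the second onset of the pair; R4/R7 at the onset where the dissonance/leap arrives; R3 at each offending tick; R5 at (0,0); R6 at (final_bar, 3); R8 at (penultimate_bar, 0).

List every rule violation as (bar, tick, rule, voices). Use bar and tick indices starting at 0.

bar 0: v0=D3 v1=D4 downbeat P8
bar 1: v0=C3 v1=G3 downbeat P5
bar 2: v0=B2 v1=B3 downbeat P8
bar 3: v0=D3 v1=A3 downbeat P5
bar 4: v0=E3 v1=C4 downbeat m6
bar 5: v0=D3 v1=D4 downbeat P8
  -> R2 @ bar 1 tick 0 v(0, 1): D3/D4 P8 -> C3/G3 P5 similar
  -> R4 @ bar 2 tick 1 v(0, 1): B2/F3 TT untreated
  -> R7 @ bar 2 tick 1 v(1,): B3->F3 leap 6st
  -> R2 @ bar 3 tick 0 v(0, 1): B2/D3 m3 -> D3/A3 P5 similar

(1, 0, R2, (0, 1))
(2, 1, R4, (0, 1))
(2, 1, R7, (1,))
(3, 0, R2, (0, 1))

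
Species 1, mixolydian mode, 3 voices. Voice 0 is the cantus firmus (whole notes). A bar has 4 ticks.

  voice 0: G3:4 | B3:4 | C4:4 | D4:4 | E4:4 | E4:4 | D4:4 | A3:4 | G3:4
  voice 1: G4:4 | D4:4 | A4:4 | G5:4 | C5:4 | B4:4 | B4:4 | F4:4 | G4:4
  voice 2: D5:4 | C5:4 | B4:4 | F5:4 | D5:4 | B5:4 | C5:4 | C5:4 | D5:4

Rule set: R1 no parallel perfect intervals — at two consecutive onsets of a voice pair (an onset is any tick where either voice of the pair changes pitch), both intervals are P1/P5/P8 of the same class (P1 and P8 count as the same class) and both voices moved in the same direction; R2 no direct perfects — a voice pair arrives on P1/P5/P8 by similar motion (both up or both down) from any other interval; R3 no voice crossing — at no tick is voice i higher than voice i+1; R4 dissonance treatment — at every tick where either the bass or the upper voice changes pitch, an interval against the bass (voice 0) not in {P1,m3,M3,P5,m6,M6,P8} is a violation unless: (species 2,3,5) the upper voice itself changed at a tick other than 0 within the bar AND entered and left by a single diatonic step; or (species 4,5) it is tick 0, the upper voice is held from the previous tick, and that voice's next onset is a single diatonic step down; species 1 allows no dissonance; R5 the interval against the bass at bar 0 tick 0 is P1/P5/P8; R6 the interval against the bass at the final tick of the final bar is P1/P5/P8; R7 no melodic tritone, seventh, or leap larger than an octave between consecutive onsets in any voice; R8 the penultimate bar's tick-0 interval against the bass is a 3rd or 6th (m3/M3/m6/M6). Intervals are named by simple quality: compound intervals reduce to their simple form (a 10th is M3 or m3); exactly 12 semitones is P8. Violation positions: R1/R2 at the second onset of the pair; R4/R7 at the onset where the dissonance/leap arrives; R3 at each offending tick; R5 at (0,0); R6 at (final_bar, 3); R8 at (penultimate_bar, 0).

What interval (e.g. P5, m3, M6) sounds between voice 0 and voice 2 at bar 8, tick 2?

voice 0=G3 voice 2=D5 -> P5

P5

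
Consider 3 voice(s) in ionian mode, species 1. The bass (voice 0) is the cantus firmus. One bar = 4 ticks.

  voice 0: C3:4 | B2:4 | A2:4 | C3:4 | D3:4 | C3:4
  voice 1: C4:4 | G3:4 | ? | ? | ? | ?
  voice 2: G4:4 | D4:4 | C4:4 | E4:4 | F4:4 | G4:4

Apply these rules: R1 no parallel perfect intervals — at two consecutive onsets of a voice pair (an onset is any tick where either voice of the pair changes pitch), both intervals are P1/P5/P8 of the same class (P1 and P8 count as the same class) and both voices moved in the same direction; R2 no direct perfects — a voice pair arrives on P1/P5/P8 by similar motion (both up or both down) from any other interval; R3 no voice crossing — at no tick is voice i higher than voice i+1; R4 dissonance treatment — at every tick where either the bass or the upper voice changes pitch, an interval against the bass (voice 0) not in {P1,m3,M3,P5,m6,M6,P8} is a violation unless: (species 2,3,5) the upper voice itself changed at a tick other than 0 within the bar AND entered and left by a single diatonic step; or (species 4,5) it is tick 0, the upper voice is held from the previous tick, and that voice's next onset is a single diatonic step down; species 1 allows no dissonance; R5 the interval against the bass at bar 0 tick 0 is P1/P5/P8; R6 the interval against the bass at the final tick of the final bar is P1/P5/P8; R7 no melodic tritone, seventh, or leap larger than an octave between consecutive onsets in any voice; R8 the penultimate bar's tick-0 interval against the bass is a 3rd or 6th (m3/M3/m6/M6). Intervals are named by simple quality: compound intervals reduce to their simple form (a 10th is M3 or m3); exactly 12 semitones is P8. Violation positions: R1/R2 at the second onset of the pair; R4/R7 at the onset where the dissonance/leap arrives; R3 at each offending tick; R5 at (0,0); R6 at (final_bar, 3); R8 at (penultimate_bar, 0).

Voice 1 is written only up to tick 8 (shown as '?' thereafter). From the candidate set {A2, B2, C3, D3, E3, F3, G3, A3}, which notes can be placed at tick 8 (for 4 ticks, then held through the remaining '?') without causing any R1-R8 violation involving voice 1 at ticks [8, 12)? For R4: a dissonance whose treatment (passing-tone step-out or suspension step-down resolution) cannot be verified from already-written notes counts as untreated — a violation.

A2: violates R2,R7
B2: violates R4
C3: violates R2
D3: violates R4
E3: violates R2
F3: violates R1
G3: violates R4
A3: legal

{A3}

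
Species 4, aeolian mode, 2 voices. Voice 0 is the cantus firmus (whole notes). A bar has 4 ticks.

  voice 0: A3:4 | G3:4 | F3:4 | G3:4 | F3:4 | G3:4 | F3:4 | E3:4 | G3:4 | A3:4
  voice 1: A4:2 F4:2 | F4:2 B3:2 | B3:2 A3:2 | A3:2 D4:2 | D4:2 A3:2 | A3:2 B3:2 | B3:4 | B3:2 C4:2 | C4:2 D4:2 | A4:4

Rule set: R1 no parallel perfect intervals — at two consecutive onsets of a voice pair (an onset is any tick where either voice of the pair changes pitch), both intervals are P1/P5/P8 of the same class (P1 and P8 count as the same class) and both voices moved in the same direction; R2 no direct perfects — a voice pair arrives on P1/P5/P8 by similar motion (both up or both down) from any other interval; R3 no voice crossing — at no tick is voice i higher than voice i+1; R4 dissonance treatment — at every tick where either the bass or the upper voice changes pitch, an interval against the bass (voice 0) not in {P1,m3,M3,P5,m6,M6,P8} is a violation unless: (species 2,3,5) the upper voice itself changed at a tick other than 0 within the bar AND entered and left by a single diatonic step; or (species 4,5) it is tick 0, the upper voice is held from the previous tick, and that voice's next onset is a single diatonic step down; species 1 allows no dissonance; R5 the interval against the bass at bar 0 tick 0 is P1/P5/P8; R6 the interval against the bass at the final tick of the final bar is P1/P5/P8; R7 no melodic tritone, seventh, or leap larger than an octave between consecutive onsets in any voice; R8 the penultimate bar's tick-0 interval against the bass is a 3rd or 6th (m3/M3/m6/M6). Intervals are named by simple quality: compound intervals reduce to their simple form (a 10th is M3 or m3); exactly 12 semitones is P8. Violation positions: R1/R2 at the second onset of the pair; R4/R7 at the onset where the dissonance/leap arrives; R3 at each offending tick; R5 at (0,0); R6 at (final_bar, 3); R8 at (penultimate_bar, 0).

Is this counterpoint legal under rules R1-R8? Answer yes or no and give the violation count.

No (8 violations)

bar 0: v0=A3 v1=A4 (P8)
bar 1: v0=G3 v1=F4 (m7)
bar 2: v0=F3 v1=B3 (TT)
bar 3: v0=G3 v1=A3 (M2)
bar 4: v0=F3 v1=D4 (M6)
bar 5: v0=G3 v1=A3 (M2)
bar 6: v0=F3 v1=B3 (TT)
bar 7: v0=E3 v1=B3 (P5)
bar 8: v0=G3 v1=C4 (P4)
bar 9: v0=A3 v1=A4 (P8)
  R4 @ bar1.0: G3/F4 m7 untreated
  R7 @ bar1.2: F4->B3 leap 6st
  R4 @ bar3.0: G3/A3 M2 untreated
  R4 @ bar5.0: G3/A3 M2 untreated
  R4 @ bar6.0: F3/B3 TT untreated
  R4 @ bar8.0: G3/C4 P4 untreated
  R8 @ bar8.0: penult P4 not 3rd/6th
  R2 @ bar9.0: G3/D4 P5 -> A3/A4 P8 similar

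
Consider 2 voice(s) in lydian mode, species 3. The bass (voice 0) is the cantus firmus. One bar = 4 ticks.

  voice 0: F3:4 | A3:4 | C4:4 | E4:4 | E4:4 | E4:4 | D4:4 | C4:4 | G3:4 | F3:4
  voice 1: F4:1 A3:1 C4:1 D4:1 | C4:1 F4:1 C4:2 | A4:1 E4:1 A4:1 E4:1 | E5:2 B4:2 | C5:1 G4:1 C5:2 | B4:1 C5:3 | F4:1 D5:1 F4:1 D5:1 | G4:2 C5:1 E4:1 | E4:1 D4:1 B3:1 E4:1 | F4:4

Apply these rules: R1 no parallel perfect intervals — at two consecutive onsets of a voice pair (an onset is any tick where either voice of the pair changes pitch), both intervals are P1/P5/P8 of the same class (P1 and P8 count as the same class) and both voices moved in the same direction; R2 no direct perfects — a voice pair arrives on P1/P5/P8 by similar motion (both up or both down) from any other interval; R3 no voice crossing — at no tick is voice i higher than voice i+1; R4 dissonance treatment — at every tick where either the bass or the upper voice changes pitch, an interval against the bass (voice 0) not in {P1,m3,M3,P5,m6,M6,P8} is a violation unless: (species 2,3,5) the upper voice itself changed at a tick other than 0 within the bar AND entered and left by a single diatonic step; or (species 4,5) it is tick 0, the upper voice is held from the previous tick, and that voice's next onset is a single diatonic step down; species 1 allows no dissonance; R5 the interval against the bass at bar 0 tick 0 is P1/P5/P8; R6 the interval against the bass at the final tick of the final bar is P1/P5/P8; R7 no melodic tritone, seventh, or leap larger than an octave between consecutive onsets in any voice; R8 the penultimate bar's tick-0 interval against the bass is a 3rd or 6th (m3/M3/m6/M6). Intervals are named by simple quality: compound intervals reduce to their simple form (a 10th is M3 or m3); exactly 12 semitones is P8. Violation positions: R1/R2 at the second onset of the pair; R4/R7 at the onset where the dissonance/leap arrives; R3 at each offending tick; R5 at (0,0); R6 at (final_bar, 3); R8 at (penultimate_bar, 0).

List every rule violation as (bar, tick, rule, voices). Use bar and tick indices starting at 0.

bar 0: v0=F3 v1=F4 downbeat P8
bar 1: v0=A3 v1=C4 downbeat m3
bar 2: v0=C4 v1=A4 downbeat M6
bar 3: v0=E4 v1=E5 downbeat P8
bar 4: v0=E4 v1=C5 downbeat m6
bar 5: v0=E4 v1=B4 downbeat P5
bar 6: v0=D4 v1=F4 downbeat m3
bar 7: v0=C4 v1=G4 downbeat P5
bar 8: v0=G3 v1=E4 downbeat M6
bar 9: v0=F3 v1=F4 downbeat P8
  -> R2 @ bar 3 tick 0 v(0, 1): C4/E4 M3 -> E4/E5 P8 similar
  -> R2 @ bar 7 tick 0 v(0, 1): D4/D5 P8 -> C4/G4 P5 similar

(3, 0, R2, (0, 1))
(7, 0, R2, (0, 1))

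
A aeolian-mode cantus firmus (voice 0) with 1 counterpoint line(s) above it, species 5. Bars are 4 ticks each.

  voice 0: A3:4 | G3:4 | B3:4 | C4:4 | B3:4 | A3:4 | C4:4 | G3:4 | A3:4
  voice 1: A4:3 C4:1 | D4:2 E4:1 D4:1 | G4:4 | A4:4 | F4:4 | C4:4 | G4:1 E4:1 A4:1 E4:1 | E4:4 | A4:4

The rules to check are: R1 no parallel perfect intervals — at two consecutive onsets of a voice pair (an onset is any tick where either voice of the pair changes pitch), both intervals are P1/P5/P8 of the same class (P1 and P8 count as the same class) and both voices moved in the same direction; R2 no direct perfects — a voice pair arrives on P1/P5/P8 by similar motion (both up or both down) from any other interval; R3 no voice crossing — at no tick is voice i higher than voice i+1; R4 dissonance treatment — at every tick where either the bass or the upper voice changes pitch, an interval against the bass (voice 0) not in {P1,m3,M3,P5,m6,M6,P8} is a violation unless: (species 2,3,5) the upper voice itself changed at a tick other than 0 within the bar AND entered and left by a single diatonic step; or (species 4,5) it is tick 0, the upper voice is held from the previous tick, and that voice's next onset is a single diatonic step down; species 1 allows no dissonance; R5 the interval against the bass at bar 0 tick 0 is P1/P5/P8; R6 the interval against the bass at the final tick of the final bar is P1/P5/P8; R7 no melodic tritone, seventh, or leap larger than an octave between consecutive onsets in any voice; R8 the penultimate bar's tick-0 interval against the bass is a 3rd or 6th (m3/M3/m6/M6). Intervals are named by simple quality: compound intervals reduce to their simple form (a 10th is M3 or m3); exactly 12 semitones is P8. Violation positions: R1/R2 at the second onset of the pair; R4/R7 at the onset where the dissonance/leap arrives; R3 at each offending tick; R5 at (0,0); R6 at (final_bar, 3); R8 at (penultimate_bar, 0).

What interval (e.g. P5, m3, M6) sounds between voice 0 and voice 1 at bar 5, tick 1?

m3

voice 0=A3 voice 1=C4 -> m3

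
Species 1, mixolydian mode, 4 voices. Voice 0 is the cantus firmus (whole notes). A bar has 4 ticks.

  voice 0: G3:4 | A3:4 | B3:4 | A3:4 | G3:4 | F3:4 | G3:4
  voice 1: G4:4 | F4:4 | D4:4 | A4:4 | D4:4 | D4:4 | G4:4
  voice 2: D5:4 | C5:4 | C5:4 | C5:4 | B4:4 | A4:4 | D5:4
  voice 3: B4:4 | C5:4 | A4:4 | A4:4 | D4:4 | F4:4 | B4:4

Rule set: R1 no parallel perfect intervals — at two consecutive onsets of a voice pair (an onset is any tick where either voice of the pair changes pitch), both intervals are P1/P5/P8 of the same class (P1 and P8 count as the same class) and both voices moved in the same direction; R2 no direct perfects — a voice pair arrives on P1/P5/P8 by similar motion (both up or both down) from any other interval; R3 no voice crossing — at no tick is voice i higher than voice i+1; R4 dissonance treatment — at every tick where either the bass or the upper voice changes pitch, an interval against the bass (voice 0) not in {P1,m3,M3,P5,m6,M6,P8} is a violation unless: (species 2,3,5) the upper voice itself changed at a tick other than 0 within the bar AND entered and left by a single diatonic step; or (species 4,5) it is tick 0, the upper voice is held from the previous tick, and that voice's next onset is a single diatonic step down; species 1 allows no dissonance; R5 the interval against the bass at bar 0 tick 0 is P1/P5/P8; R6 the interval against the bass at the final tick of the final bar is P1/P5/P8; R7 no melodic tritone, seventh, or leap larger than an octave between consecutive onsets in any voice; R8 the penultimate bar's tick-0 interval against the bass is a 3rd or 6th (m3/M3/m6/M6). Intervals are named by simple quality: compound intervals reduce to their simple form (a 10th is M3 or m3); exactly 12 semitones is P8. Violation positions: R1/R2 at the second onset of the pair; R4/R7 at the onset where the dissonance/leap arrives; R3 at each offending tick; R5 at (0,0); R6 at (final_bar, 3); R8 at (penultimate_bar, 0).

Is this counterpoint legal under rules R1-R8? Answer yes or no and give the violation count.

bar 0: v0=G3 v1=G4 v2=D5 v3=B4 (M3)
bar 1: v0=A3 v1=F4 v2=C5 v3=C5 (m3)
bar 2: v0=B3 v1=D4 v2=C5 v3=A4 (m7)
bar 3: v0=A3 v1=A4 v2=C5 v3=A4 (P8)
bar 4: v0=G3 v1=D4 v2=B4 v3=D4 (P5)
bar 5: v0=F3 v1=D4 v2=A4 v3=F4 (P8)
bar 6: v0=G3 v1=G4 v2=D5 v3=B4 (M3)
  R3 @ bar0.0: D5 above B4
  R5 @ bar0.0: opens on M3
  R3 @ bar0.1: D5 above B4
  R3 @ bar0.2: D5 above B4
  R3 @ bar0.3: D5 above B4
  R1 @ bar1.0: G4/D5 P5 -> F4/C5 P5 similar
  R1 @ bar2.0: F4/C5 P5 -> D4/A4 P5 similar
  R3 @ bar2.0: C5 above A4
  R4 @ bar2.0: B3/C5 m2 untreated
  R4 @ bar2.0: B3/A4 m7 untreated
  R3 @ bar2.1: C5 above A4
  R3 @ bar2.2: C5 above A4
  R3 @ bar2.3: C5 above A4
  R3 @ bar3.0: C5 above A4
  R3 @ bar3.1: C5 above A4
  R3 @ bar3.2: C5 above A4
  R3 @ bar3.3: C5 above A4
  R1 @ bar4.0: A4/A4 P1 -> D4/D4 P1 similar
  R2 @ bar4.0: A3/A4 P8 -> G3/D4 P5 similar
  R2 @ bar4.0: A3/A4 P8 -> G3/D4 P5 similar
  R3 @ bar4.0: B4 above D4
  R3 @ bar4.1: B4 above D4
  R3 @ bar4.2: B4 above D4
  R3 @ bar4.3: B4 above D4
  R3 @ bar5.0: A4 above F4
  R8 @ bar5.0: penult P8 not 3rd/6th
  R3 @ bar5.1: A4 above F4
  R3 @ bar5.2: A4 above F4
  R3 @ bar5.3: A4 above F4
  R1 @ bar6.0: D4/A4 P5 -> G4/D5 P5 similar
  R2 @ bar6.0: F3/D4 M6 -> G3/G4 P8 similar
  R2 @ bar6.0: F3/A4 M3 -> G3/D5 P5 similar
  R3 @ bar6.0: D5 above B4
  R7 @ bar6.0: F4->B4 leap 6st
  R3 @ bar6.1: D5 above B4
  R3 @ bar6.2: D5 above B4
  R3 @ bar6.3: D5 above B4
  R6 @ bar6.3: closes on M3

No (38 violations)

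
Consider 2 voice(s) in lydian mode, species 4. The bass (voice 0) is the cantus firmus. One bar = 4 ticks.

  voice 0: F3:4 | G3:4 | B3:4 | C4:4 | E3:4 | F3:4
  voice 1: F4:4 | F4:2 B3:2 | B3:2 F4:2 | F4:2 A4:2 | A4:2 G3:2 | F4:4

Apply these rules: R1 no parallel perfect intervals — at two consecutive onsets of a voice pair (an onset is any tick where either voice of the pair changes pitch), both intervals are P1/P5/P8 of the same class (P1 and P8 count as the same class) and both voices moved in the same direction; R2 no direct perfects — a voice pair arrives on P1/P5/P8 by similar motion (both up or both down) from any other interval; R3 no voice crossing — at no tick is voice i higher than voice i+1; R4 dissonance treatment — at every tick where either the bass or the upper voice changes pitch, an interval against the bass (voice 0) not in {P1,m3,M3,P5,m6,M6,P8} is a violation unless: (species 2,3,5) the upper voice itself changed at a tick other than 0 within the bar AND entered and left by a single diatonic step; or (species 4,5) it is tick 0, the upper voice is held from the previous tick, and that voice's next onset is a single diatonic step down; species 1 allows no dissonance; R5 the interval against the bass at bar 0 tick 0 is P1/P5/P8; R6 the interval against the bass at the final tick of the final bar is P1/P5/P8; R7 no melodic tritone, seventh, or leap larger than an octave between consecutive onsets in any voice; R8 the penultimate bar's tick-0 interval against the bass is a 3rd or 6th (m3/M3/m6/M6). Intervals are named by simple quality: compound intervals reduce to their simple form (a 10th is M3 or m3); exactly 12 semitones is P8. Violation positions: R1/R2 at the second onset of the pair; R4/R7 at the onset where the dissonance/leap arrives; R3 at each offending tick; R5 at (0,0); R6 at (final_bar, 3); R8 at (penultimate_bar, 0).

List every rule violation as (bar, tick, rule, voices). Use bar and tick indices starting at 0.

(1, 0, R4, (0, 1))
(1, 2, R7, (1,))
(2, 2, R4, (0, 1))
(2, 2, R7, (1,))
(3, 0, R4, (0, 1))
(4, 0, R4, (0, 1))
(4, 0, R8, (0, 1))
(4, 2, R7, (1,))
(5, 0, R2, (0, 1))
(5, 0, R7, (1,))

bar 0: v0=F3 v1=F4 downbeat P8
bar 1: v0=G3 v1=F4 downbeat m7
bar 2: v0=B3 v1=B3 downbeat P1
bar 3: v0=C4 v1=F4 downbeat P4
bar 4: v0=E3 v1=A4 downbeat P4
bar 5: v0=F3 v1=F4 downbeat P8
  -> R4 @ bar 1 tick 0 v(0, 1): G3/F4 m7 untreated
  -> R7 @ bar 1 tick 2 v(1,): F4->B3 leap 6st
  -> R4 @ bar 2 tick 2 v(0, 1): B3/F4 TT untreated
  -> R7 @ bar 2 tick 2 v(1,): B3->F4 leap 6st
  -> R4 @ bar 3 tick 0 v(0, 1): C4/F4 P4 untreated
  -> R4 @ bar 4 tick 0 v(0, 1): E3/A4 P4 untreated
  -> R8 @ bar 4 tick 0 v(0, 1): penult P4 not 3rd/6th
  -> R7 @ bar 4 tick 2 v(1,): A4->G3 leap 14st
  -> R2 @ bar 5 tick 0 v(0, 1): E3/G3 m3 -> F3/F4 P8 similar
  -> R7 @ bar 5 tick 0 v(1,): G3->F4 leap 10st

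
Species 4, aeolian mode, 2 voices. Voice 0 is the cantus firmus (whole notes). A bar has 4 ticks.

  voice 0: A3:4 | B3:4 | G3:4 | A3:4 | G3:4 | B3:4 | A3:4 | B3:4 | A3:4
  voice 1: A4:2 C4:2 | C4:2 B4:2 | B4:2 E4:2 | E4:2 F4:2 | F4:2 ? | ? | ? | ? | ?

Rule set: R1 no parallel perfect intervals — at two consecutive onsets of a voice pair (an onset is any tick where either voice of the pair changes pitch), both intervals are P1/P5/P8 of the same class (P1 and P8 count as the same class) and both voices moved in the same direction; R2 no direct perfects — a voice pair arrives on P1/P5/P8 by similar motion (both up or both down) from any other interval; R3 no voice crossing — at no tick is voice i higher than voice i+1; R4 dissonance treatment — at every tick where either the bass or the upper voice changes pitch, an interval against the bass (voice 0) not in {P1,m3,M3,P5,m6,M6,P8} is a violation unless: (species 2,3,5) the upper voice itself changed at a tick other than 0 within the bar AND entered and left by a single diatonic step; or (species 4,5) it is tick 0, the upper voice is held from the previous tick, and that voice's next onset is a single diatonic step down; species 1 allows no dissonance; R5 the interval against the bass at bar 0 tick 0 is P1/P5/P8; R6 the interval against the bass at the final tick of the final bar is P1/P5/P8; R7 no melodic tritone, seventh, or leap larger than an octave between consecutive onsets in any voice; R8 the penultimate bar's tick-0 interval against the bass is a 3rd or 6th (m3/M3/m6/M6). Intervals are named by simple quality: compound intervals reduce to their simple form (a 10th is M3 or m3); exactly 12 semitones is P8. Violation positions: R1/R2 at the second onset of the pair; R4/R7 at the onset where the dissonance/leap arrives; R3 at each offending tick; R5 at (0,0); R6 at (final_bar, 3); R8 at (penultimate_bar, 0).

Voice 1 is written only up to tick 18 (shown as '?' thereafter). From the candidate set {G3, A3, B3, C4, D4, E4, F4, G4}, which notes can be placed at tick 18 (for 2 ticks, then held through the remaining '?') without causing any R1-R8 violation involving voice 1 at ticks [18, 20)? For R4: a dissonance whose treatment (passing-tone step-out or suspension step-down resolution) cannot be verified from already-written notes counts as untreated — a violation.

G3: violates R7
A3: violates R4
B3: violates R7
C4: violates R4
D4: legal
E4: legal
F4: legal
G4: legal

{D4, E4, F4, G4}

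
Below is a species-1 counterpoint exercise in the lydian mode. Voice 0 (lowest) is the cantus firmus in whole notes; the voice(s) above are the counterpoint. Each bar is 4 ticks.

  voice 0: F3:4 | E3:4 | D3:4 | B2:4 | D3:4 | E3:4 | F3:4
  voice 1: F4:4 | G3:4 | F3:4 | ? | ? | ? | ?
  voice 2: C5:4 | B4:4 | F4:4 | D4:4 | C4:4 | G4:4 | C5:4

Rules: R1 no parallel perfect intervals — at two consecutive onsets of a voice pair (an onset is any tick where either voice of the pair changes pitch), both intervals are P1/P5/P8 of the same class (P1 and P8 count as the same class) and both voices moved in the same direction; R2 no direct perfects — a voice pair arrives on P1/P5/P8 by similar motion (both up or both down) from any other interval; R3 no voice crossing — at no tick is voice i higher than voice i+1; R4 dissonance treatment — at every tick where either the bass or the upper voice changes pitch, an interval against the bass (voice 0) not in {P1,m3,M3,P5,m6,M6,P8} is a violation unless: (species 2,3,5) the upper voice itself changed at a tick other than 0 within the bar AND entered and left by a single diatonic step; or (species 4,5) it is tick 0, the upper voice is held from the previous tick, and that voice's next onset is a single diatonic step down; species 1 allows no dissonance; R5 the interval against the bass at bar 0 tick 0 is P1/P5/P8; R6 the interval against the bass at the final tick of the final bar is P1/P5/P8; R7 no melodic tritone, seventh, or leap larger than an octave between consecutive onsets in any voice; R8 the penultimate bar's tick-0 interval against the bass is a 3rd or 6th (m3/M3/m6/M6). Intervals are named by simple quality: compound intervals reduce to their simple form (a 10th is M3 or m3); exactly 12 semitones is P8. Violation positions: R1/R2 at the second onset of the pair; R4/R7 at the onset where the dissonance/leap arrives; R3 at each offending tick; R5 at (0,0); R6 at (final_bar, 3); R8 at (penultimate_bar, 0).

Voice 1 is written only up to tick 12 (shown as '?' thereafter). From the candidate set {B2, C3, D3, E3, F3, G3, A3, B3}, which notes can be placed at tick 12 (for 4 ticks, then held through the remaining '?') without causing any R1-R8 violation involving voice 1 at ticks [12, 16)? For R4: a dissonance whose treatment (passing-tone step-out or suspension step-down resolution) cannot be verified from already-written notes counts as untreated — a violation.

B2: violates R2,R7
C3: violates R4
D3: violates R1
E3: violates R4
F3: violates R4
G3: legal
A3: violates R4
B3: violates R7

{G3}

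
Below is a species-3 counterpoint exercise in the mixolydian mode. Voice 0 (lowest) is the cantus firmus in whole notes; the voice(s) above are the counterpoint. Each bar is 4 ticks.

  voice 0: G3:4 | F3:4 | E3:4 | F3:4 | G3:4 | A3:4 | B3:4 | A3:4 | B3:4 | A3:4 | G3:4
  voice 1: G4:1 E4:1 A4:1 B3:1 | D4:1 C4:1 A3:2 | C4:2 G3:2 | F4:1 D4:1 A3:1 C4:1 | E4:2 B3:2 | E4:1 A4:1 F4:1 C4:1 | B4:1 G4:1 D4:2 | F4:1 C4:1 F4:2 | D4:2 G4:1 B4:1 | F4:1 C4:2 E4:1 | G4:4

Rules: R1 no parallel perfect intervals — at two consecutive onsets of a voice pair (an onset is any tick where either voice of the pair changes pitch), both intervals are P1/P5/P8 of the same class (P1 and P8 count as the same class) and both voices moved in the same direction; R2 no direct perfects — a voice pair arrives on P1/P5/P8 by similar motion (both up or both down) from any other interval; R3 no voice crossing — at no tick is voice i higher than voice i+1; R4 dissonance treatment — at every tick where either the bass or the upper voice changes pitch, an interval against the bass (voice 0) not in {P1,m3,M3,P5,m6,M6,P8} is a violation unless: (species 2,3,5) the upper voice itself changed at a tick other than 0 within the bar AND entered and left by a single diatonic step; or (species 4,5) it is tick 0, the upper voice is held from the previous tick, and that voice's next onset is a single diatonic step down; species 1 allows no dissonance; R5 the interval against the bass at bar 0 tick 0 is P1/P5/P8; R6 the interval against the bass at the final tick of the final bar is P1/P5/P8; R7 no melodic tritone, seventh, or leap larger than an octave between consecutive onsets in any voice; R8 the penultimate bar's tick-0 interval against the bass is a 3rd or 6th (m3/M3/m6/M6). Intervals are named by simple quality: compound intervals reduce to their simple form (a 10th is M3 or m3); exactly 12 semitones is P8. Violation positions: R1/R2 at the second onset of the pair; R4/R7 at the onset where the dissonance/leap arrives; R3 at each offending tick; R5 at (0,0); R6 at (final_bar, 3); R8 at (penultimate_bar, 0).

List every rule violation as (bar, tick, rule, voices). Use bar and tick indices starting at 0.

(0, 2, R4, (0, 1))
(0, 3, R7, (1,))
(3, 0, R2, (0, 1))
(3, 0, R7, (1,))
(5, 0, R2, (0, 1))
(6, 0, R2, (0, 1))
(6, 0, R7, (1,))
(9, 0, R7, (1,))

bar 0: v0=G3 v1=G4 downbeat P8
bar 1: v0=F3 v1=D4 downbeat M6
bar 2: v0=E3 v1=C4 downbeat m6
bar 3: v0=F3 v1=F4 downbeat P8
bar 4: v0=G3 v1=E4 downbeat M6
bar 5: v0=A3 v1=E4 downbeat P5
bar 6: v0=B3 v1=B4 downbeat P8
bar 7: v0=A3 v1=F4 downbeat m6
bar 8: v0=B3 v1=D4 downbeat m3
bar 9: v0=A3 v1=F4 downbeat m6
bar 10: v0=G3 v1=G4 downbeat P8
  -> R4 @ bar 0 tick 2 v(0, 1): G3/A4 M2 untreated
  -> R7 @ bar 0 tick 3 v(1,): A4->B3 leap 10st
  -> R2 @ bar 3 tick 0 v(0, 1): E3/G3 m3 -> F3/F4 P8 similar
  -> R7 @ bar 3 tick 0 v(1,): G3->F4 leap 10st
  -> R2 @ bar 5 tick 0 v(0, 1): G3/B3 M3 -> A3/E4 P5 similar
  -> R2 @ bar 6 tick 0 v(0, 1): A3/C4 m3 -> B3/B4 P8 similar
  -> R7 @ bar 6 tick 0 v(1,): C4->B4 leap 11st
  -> R7 @ bar 9 tick 0 v(1,): B4->F4 leap 6st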